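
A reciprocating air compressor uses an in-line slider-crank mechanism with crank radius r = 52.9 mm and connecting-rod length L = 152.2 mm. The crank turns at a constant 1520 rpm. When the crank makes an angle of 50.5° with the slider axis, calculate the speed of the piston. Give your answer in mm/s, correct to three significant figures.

ω = 2π·1520/60 = 159.2 rad/s
For an in-line slider-crank, x = r cosθ + √(L² − r² sin²θ), so v = −rω sinθ·[1 + r cosθ/√(L² − r² sin²θ)].
With r = 0.0529 m, L = 0.1522 m, θ = 50.5°: √(L² − r² sin²θ) = 0.14662 m.
v = −0.0529·159.2·0.77162·[1 + 0.0529·0.63608/0.14662] = -7.9884 m/s.
|v| = 7.9884 m/s = 7988.4 mm/s.

7990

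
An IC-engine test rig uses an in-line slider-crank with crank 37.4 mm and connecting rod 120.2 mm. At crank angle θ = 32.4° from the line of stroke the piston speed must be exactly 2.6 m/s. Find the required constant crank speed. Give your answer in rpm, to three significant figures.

For an in-line slider-crank, |v_piston| = rω|sinθ|·[1 + r cosθ/√(L² − r² sin²θ)].
With r = 0.0374 m, L = 0.1202 m, θ = 32.4°: the bracketed kinematic factor |dx/dθ| = 0.025379 m.
ω = v/|dx/dθ| = 2.6/0.025379 = 102.45 rad/s.
N = 60ω/(2π) = 978.28 rpm.

978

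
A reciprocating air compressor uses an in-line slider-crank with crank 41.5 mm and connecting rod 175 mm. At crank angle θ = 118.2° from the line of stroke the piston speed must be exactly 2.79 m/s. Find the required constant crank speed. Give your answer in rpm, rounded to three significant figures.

823

For an in-line slider-crank, |v_piston| = rω|sinθ|·[1 + r cosθ/√(L² − r² sin²θ)].
With r = 0.0415 m, L = 0.175 m, θ = 118.2°: the bracketed kinematic factor |dx/dθ| = 0.032383 m.
ω = v/|dx/dθ| = 2.79/0.032383 = 86.156 rad/s.
N = 60ω/(2π) = 822.73 rpm.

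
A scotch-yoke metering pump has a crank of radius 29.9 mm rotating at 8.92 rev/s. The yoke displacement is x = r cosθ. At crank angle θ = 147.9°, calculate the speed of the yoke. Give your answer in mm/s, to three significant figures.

ω = 56.05 rad/s (from 8.92 rev/s).
x = r cosθ ⇒ ẋ = −rω sinθ.
|v| = rω|sinθ| = 0.0299·56.05·|sin 147.9°| = 0.8905 m/s = 890.5 mm/s.

891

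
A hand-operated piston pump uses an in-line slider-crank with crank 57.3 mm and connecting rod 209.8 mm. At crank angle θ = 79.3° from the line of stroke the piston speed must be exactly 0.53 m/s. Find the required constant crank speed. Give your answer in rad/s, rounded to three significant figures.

8.94

For an in-line slider-crank, |v_piston| = rω|sinθ|·[1 + r cosθ/√(L² − r² sin²θ)].
With r = 0.0573 m, L = 0.2098 m, θ = 79.3°: the bracketed kinematic factor |dx/dθ| = 0.059268 m.
ω = v/|dx/dθ| = 0.53/0.059268 = 8.9425 rad/s.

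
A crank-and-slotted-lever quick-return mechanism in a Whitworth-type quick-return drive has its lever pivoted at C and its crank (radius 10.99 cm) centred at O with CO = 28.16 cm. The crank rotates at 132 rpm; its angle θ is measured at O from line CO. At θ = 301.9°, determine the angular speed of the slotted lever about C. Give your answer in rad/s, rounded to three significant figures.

3.17

ω = 13.82 rad/s (from 132 rpm).
Crank pin A relative to C: A = (d + r cosθ, r sinθ); lever angle φ = atan2(r sinθ, d + r cosθ).
Differentiating tanφ: φ̇ = rω(d cosθ + r)/(d² + r² + 2dr cosθ).
d² + r² + 2dr cosθ = |CA|² = 0.124085 m²;  d cosθ + r = +0.25871 m.
|ω_lever| = |0.1099·13.82·+0.25871| / 0.124085 = 3.1673 rad/s.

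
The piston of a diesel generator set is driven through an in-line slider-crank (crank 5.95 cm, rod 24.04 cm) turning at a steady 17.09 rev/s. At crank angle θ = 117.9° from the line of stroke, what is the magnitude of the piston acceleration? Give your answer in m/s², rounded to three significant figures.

ω = 2π·17.1 = 107.4 rad/s
x(θ) = r cosθ + √(L² − r² sin²θ); with ω constant, a = ω²·d²x/dθ².
d²x/dθ² = −r cosθ − r²(cos2θ)/√u − r⁴ sin²2θ/(4u^{3/2}),  u = L² − r² sin²θ = 0.0550271 m².
Substituting r = 0.0595 m, L = 0.2404 m, θ = 117.9°: d²x/dθ² = +0.036159 m.
a = ω²·d²x/dθ² = (107.4)²·(+0.036159) = +416.92 m/s²;  |a| = 416.92 m/s².

417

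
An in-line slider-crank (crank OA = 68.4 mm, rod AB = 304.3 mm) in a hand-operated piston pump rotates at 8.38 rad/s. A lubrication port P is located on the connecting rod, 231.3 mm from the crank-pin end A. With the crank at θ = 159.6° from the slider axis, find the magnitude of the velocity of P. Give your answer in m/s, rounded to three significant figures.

0.212

ω = 8.38 rad/s.  Crank-pin speed |V_A| = rω = 0.57319 m/s, perpendicular to OA.
Rod angle: sinφ = −(r/L) sinθ ⇒ φ = -4.494°; ω_rod = −rω cosθ/√(L²−r²sin²θ) = +1.7709 rad/s.
V_P = V_A + ω_rod × AP, with AP = 0.2313 m along the rod.
Components: V_Px = −rω sinθ − a·ω_rod·sinφ = -0.1677 m/s;  V_Py = rω cosθ + a·ω_rod·cosφ = -0.12888 m/s.
|V_P| = √(V_Px² + V_Py²) = 0.21151 m/s.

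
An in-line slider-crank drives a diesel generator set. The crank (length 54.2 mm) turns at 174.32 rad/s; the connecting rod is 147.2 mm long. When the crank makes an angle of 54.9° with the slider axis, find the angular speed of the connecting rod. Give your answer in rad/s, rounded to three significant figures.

ω = 174.3 rad/s
The rod makes angle φ with the slider axis where L sinφ = r sinθ; differentiating, L cosφ·φ̇ = r ω cosθ.
L cosφ = √(L² − r² sin²θ) = 0.14036 m.
|ω_rod| = r ω |cosθ| / √(L² − r² sin²θ) = 0.0542·174.3·0.57501/0.14036 = 38.705 rad/s.

38.7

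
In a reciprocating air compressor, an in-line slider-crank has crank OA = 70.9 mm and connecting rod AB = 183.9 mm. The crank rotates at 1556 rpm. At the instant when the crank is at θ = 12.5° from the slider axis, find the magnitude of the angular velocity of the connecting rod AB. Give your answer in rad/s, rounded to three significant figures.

ω = 162.9 rad/s (converted from 1556 rpm).
The rod makes angle φ with the slider axis where L sinφ = r sinθ; differentiating, L cosφ·φ̇ = r ω cosθ.
L cosφ = √(L² − r² sin²θ) = 0.18326 m.
|ω_rod| = r ω |cosθ| / √(L² − r² sin²θ) = 0.0709·162.9·0.97630/0.18326 = 61.546 rad/s.

61.5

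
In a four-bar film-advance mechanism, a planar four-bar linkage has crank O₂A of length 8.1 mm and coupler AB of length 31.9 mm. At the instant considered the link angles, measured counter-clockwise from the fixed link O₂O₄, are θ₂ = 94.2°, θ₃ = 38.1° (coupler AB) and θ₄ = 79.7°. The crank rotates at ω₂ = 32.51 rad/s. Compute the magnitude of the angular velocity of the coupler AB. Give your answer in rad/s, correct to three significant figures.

ω₂ = 32.51 rad/s
Differentiating the loop-closure r₂e^{iθ₂}+r₃e^{iθ₃}=r₁+r₄e^{iθ₄} gives r₂ω₂e^{iθ₂}+r₃ω₃e^{iθ₃}=r₄ω₄e^{iθ₄}.
Eliminating the other unknown: ω₃ = r₂ω₂ sin(θ₄−θ₂) / [r₃ sin(θ₃−θ₄)].
Numerator sine = -0.25038; denominator sine = -0.66393.
Result = 0.0081·32.51·(-0.25038) / (0.0319·(-0.66393)) = +3.1131 rad/s; magnitude 3.1131 rad/s.

3.11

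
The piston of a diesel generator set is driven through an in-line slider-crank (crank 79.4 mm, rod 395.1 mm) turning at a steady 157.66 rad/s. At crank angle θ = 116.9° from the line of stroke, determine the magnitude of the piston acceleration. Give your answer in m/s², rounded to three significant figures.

1130

ω = 157.7 rad/s
x(θ) = r cosθ + √(L² − r² sin²θ); with ω constant, a = ω²·d²x/dθ².
d²x/dθ² = −r cosθ − r²(cos2θ)/√u − r⁴ sin²2θ/(4u^{3/2}),  u = L² − r² sin²θ = 0.15109 m².
Substituting r = 0.0794 m, L = 0.3951 m, θ = 116.9°: d²x/dθ² = +0.045392 m.
a = ω²·d²x/dθ² = (157.7)²·(+0.045392) = +1128.3 m/s²;  |a| = 1128.3 m/s².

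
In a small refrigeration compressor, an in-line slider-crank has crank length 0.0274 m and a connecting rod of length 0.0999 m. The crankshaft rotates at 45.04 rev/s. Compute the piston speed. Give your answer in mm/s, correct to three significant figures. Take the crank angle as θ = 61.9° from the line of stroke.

7750

ω = 2π·45 = 283 rad/s
For an in-line slider-crank, x = r cosθ + √(L² − r² sin²θ), so v = −rω sinθ·[1 + r cosθ/√(L² − r² sin²θ)].
With r = 0.0274 m, L = 0.0999 m, θ = 61.9°: √(L² − r² sin²θ) = 0.096932 m.
v = −0.0274·283·0.88213·[1 + 0.0274·0.47101/0.096932] = -7.7508 m/s.
|v| = 7.7508 m/s = 7750.8 mm/s.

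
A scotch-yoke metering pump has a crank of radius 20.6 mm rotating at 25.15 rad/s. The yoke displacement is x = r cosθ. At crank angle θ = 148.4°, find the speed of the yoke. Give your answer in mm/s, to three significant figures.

271

ω = 25.15 rad/s
x = r cosθ ⇒ ẋ = −rω sinθ.
|v| = rω|sinθ| = 0.0206·25.15·|sin 148.4°| = 0.27147 m/s = 271.47 mm/s.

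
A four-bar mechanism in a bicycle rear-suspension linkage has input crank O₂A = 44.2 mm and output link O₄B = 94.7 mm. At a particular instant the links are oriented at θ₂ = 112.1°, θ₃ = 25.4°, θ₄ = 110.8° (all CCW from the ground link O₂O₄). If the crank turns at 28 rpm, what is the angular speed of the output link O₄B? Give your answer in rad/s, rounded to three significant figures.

ω₂ = 2.932 rad/s (from 28 rpm).
Differentiating the loop-closure r₂e^{iθ₂}+r₃e^{iθ₃}=r₁+r₄e^{iθ₄} gives r₂ω₂e^{iθ₂}+r₃ω₃e^{iθ₃}=r₄ω₄e^{iθ₄}.
Eliminating the other unknown: ω₄ = r₂ω₂ sin(θ₂−θ₃) / [r₄ sin(θ₄−θ₃)].
Numerator sine = +0.99834; denominator sine = +0.99678.
Result = 0.0442·2.932·(+0.99834) / (0.0947·(+0.99678)) = +1.3707 rad/s; magnitude 1.3707 rad/s.

1.37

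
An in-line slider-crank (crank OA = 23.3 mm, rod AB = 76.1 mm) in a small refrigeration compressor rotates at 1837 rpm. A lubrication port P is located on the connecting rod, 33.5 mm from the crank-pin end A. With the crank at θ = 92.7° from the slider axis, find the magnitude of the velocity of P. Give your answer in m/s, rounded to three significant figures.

4.45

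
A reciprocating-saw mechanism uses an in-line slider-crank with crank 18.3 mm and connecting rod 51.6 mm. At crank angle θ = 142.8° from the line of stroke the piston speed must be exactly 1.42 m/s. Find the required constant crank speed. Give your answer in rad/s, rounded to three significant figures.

For an in-line slider-crank, |v_piston| = rω|sinθ|·[1 + r cosθ/√(L² − r² sin²θ)].
With r = 0.0183 m, L = 0.0516 m, θ = 142.8°: the bracketed kinematic factor |dx/dθ| = 0.0078642 m.
ω = v/|dx/dθ| = 1.42/0.0078642 = 180.56 rad/s.

181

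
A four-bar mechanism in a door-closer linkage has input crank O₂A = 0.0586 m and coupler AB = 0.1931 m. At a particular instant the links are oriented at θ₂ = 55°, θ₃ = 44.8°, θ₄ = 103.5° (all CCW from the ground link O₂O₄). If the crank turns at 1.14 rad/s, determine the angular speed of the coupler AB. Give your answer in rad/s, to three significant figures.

ω₂ = 1.14 rad/s
Differentiating the loop-closure r₂e^{iθ₂}+r₃e^{iθ₃}=r₁+r₄e^{iθ₄} gives r₂ω₂e^{iθ₂}+r₃ω₃e^{iθ₃}=r₄ω₄e^{iθ₄}.
Eliminating the other unknown: ω₃ = r₂ω₂ sin(θ₄−θ₂) / [r₃ sin(θ₃−θ₄)].
Numerator sine = +0.74896; denominator sine = -0.85446.
Result = 0.0586·1.14·(+0.74896) / (0.1931·(-0.85446)) = -0.30324 rad/s; magnitude 0.30324 rad/s.

0.303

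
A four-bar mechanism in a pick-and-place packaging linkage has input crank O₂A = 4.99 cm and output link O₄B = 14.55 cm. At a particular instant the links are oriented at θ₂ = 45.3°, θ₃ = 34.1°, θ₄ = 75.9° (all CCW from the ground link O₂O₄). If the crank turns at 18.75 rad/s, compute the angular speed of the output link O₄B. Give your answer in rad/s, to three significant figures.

ω₂ = 18.75 rad/s
Differentiating the loop-closure r₂e^{iθ₂}+r₃e^{iθ₃}=r₁+r₄e^{iθ₄} gives r₂ω₂e^{iθ₂}+r₃ω₃e^{iθ₃}=r₄ω₄e^{iθ₄}.
Eliminating the other unknown: ω₄ = r₂ω₂ sin(θ₂−θ₃) / [r₄ sin(θ₄−θ₃)].
Numerator sine = +0.19423; denominator sine = +0.66653.
Result = 0.0499·18.75·(+0.19423) / (0.1455·(+0.66653)) = +1.8739 rad/s; magnitude 1.8739 rad/s.

1.87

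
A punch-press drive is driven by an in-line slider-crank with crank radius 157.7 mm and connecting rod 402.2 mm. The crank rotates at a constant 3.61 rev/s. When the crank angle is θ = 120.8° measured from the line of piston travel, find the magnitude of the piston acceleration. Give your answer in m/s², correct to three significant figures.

56.5

ω = 2π·3.61 = 22.68 rad/s
x(θ) = r cosθ + √(L² − r² sin²θ); with ω constant, a = ω²·d²x/dθ².
d²x/dθ² = −r cosθ − r²(cos2θ)/√u − r⁴ sin²2θ/(4u^{3/2}),  u = L² − r² sin²θ = 0.143416 m².
Substituting r = 0.1577 m, L = 0.4022 m, θ = 120.8°: d²x/dθ² = +0.10978 m.
a = ω²·d²x/dθ² = (22.68)²·(+0.10978) = +56.481 m/s²;  |a| = 56.481 m/s².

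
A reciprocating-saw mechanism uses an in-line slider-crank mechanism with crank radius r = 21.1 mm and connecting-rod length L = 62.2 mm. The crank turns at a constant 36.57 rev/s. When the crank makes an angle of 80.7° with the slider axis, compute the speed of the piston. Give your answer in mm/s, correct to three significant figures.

ω = 2π·36.6 = 229.8 rad/s
For an in-line slider-crank, x = r cosθ + √(L² − r² sin²θ), so v = −rω sinθ·[1 + r cosθ/√(L² − r² sin²θ)].
With r = 0.0211 m, L = 0.0622 m, θ = 80.7°: √(L² − r² sin²θ) = 0.058611 m.
v = −0.0211·229.8·0.98686·[1 + 0.0211·0.16160/0.058611] = -5.0629 m/s.
|v| = 5.0629 m/s = 5062.9 mm/s.

5060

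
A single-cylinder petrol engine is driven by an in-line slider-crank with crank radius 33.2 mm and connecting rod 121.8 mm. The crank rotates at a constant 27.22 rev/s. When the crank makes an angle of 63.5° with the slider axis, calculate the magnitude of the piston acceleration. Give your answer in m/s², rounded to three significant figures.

272

ω = 2π·27.2 = 171 rad/s
x(θ) = r cosθ + √(L² − r² sin²θ); with ω constant, a = ω²·d²x/dθ².
d²x/dθ² = −r cosθ − r²(cos2θ)/√u − r⁴ sin²2θ/(4u^{3/2}),  u = L² − r² sin²θ = 0.0139524 m².
Substituting r = 0.0332 m, L = 0.1218 m, θ = 63.5°: d²x/dθ² = -0.0093155 m.
a = ω²·d²x/dθ² = (171)²·(-0.0093155) = -272.48 m/s²;  |a| = 272.48 m/s².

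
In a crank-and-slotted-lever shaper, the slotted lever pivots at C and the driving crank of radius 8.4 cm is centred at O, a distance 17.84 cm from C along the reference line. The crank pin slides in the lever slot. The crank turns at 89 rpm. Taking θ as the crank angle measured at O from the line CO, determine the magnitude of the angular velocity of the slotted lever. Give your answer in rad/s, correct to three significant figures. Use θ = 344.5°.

2.96

ω = 9.32 rad/s (from 89 rpm).
Crank pin A relative to C: A = (d + r cosθ, r sinθ); lever angle φ = atan2(r sinθ, d + r cosθ).
Differentiating tanφ: φ̇ = rω(d cosθ + r)/(d² + r² + 2dr cosθ).
d² + r² + 2dr cosθ = |CA|² = 0.0677637 m²;  d cosθ + r = +0.25591 m.
|ω_lever| = |0.084·9.32·+0.25591| / 0.0677637 = 2.9566 rad/s.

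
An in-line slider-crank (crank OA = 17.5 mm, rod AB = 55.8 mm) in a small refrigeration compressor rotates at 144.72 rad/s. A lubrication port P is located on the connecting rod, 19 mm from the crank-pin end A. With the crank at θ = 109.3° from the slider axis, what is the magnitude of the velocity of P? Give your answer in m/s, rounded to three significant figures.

ω = 144.7 rad/s.  Crank-pin speed |V_A| = rω = 2.5326 m/s, perpendicular to OA.
Rod angle: sinφ = −(r/L) sinθ ⇒ φ = -17.217°; ω_rod = −rω cosθ/√(L²−r²sin²θ) = +15.705 rad/s.
V_P = V_A + ω_rod × AP, with AP = 0.019 m along the rod.
Components: V_Px = −rω sinθ − a·ω_rod·sinφ = -2.3019 m/s;  V_Py = rω cosθ + a·ω_rod·cosφ = -0.55204 m/s.
|V_P| = √(V_Px² + V_Py²) = 2.3672 m/s.

2.37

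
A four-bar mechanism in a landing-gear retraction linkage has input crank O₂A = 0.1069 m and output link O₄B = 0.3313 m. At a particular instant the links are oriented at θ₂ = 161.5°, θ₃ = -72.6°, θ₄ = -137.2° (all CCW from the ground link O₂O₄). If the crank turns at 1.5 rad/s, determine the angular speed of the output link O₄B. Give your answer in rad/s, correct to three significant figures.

ω₂ = 1.5 rad/s
Differentiating the loop-closure r₂e^{iθ₂}+r₃e^{iθ₃}=r₁+r₄e^{iθ₄} gives r₂ω₂e^{iθ₂}+r₃ω₃e^{iθ₃}=r₄ω₄e^{iθ₄}.
Eliminating the other unknown: ω₄ = r₂ω₂ sin(θ₂−θ₃) / [r₄ sin(θ₄−θ₃)].
Numerator sine = -0.81004; denominator sine = -0.90334.
Result = 0.1069·1.5·(-0.81004) / (0.3313·(-0.90334)) = +0.43402 rad/s; magnitude 0.43402 rad/s.

0.434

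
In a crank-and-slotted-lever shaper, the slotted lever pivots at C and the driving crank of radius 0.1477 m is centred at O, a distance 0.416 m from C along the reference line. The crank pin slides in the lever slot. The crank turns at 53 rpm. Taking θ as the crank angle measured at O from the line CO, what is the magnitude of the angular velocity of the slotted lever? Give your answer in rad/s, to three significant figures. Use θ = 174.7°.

3.01

ω = 5.55 rad/s (from 53 rpm).
Crank pin A relative to C: A = (d + r cosθ, r sinθ); lever angle φ = atan2(r sinθ, d + r cosθ).
Differentiating tanφ: φ̇ = rω(d cosθ + r)/(d² + r² + 2dr cosθ).
d² + r² + 2dr cosθ = |CA|² = 0.0725103 m²;  d cosθ + r = -0.26652 m.
|ω_lever| = |0.1477·5.55·-0.26652| / 0.0725103 = 3.0131 rad/s.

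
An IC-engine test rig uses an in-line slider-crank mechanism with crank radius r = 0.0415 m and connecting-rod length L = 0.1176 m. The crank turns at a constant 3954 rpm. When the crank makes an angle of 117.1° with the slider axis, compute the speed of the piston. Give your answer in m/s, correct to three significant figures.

ω = 2π·3954/60 = 414.1 rad/s
For an in-line slider-crank, x = r cosθ + √(L² − r² sin²θ), so v = −rω sinθ·[1 + r cosθ/√(L² − r² sin²θ)].
With r = 0.0415 m, L = 0.1176 m, θ = 117.1°: √(L² − r² sin²θ) = 0.11165 m.
v = −0.0415·414.1·0.89021·[1 + 0.0415·-0.45554/0.11165] = -12.707 m/s.
|v| = 12.707 m/s.

12.7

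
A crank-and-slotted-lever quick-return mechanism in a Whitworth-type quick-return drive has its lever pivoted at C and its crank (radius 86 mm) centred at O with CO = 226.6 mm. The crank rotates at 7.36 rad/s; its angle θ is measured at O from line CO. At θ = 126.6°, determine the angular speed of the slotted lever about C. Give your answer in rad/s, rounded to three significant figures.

0.875

ω = 7.36 rad/s
Crank pin A relative to C: A = (d + r cosθ, r sinθ); lever angle φ = atan2(r sinθ, d + r cosθ).
Differentiating tanφ: φ̇ = rω(d cosθ + r)/(d² + r² + 2dr cosθ).
d² + r² + 2dr cosθ = |CA|² = 0.0355056 m²;  d cosθ + r = -0.049105 m.
|ω_lever| = |0.086·7.36·-0.049105| / 0.0355056 = 0.87539 rad/s.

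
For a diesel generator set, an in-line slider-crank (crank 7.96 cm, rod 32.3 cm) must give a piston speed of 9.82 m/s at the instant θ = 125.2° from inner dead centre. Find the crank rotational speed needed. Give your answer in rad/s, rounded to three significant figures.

177

For an in-line slider-crank, |v_piston| = rω|sinθ|·[1 + r cosθ/√(L² − r² sin²θ)].
With r = 0.0796 m, L = 0.323 m, θ = 125.2°: the bracketed kinematic factor |dx/dθ| = 0.055612 m.
ω = v/|dx/dθ| = 9.82/0.055612 = 176.58 rad/s.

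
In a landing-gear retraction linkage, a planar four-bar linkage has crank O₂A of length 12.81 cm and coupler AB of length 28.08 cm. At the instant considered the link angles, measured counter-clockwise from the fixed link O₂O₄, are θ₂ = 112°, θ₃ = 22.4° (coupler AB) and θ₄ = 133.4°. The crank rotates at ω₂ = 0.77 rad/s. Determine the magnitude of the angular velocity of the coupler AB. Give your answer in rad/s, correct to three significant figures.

ω₂ = 0.77 rad/s
Differentiating the loop-closure r₂e^{iθ₂}+r₃e^{iθ₃}=r₁+r₄e^{iθ₄} gives r₂ω₂e^{iθ₂}+r₃ω₃e^{iθ₃}=r₄ω₄e^{iθ₄}.
Eliminating the other unknown: ω₃ = r₂ω₂ sin(θ₄−θ₂) / [r₃ sin(θ₃−θ₄)].
Numerator sine = +0.36488; denominator sine = -0.93358.
Result = 0.1281·0.77·(+0.36488) / (0.2808·(-0.93358)) = -0.13729 rad/s; magnitude 0.13729 rad/s.

0.137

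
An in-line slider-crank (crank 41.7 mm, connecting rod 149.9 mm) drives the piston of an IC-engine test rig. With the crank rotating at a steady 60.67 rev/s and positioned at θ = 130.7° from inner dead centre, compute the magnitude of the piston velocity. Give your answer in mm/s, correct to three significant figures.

ω = 2π·60.7 = 381.2 rad/s
For an in-line slider-crank, x = r cosθ + √(L² − r² sin²θ), so v = −rω sinθ·[1 + r cosθ/√(L² − r² sin²θ)].
With r = 0.0417 m, L = 0.1499 m, θ = 130.7°: √(L² − r² sin²θ) = 0.14653 m.
v = −0.0417·381.2·0.75813·[1 + 0.0417·-0.65210/0.14653] = -9.8149 m/s.
|v| = 9.8149 m/s = 9814.9 mm/s.

9810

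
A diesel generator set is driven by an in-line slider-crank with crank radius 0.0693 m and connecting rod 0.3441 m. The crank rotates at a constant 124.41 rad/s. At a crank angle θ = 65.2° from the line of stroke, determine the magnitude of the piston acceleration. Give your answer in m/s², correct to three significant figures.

309

ω = 124.4 rad/s
x(θ) = r cosθ + √(L² − r² sin²θ); with ω constant, a = ω²·d²x/dθ².
d²x/dθ² = −r cosθ − r²(cos2θ)/√u − r⁴ sin²2θ/(4u^{3/2}),  u = L² − r² sin²θ = 0.114447 m².
Substituting r = 0.0693 m, L = 0.3441 m, θ = 65.2°: d²x/dθ² = -0.019954 m.
a = ω²·d²x/dθ² = (124.4)²·(-0.019954) = -308.84 m/s²;  |a| = 308.84 m/s².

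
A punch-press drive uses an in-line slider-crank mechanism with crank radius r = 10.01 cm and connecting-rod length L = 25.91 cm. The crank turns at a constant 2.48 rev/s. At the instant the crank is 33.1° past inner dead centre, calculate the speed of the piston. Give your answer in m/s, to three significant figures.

1.13

ω = 2π·2.48 = 15.58 rad/s
For an in-line slider-crank, x = r cosθ + √(L² − r² sin²θ), so v = −rω sinθ·[1 + r cosθ/√(L² − r² sin²θ)].
With r = 0.1001 m, L = 0.2591 m, θ = 33.1°: √(L² − r² sin²θ) = 0.25327 m.
v = −0.1001·15.58·0.54610·[1 + 0.1001·0.83772/0.25327] = -1.1338 m/s.
|v| = 1.1338 m/s.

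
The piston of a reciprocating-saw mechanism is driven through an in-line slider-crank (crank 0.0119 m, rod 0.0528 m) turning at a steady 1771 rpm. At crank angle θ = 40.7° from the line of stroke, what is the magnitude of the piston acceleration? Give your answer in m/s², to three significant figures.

325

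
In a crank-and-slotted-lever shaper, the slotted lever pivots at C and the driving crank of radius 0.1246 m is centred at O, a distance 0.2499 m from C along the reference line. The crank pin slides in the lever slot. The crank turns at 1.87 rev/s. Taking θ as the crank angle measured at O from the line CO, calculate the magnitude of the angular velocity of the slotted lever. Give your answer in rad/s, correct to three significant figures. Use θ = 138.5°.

ω = 11.75 rad/s (from 1.87 rev/s).
Crank pin A relative to C: A = (d + r cosθ, r sinθ); lever angle φ = atan2(r sinθ, d + r cosθ).
Differentiating tanφ: φ̇ = rω(d cosθ + r)/(d² + r² + 2dr cosθ).
d² + r² + 2dr cosθ = |CA|² = 0.0313339 m²;  d cosθ + r = -0.062564 m.
|ω_lever| = |0.1246·11.75·-0.062564| / 0.0313339 = 2.9231 rad/s.

2.92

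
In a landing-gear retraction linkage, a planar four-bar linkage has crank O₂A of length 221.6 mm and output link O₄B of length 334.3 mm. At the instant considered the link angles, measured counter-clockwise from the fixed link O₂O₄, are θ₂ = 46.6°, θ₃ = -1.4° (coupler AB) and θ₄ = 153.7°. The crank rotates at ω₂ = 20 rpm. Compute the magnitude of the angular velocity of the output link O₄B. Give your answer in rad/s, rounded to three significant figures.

ω₂ = 2.094 rad/s (from 20 rpm).
Differentiating the loop-closure r₂e^{iθ₂}+r₃e^{iθ₃}=r₁+r₄e^{iθ₄} gives r₂ω₂e^{iθ₂}+r₃ω₃e^{iθ₃}=r₄ω₄e^{iθ₄}.
Eliminating the other unknown: ω₄ = r₂ω₂ sin(θ₂−θ₃) / [r₄ sin(θ₄−θ₃)].
Numerator sine = +0.74314; denominator sine = +0.42104.
Result = 0.2216·2.094·(+0.74314) / (0.3343·(+0.42104)) = +2.4505 rad/s; magnitude 2.4505 rad/s.

2.45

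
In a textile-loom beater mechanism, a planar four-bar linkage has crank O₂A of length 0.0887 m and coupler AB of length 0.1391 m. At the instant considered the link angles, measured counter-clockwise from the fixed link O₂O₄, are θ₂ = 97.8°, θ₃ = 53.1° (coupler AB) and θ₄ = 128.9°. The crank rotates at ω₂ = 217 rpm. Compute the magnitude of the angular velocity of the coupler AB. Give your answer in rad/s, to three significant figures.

ω₂ = 22.72 rad/s (from 217 rpm).
Differentiating the loop-closure r₂e^{iθ₂}+r₃e^{iθ₃}=r₁+r₄e^{iθ₄} gives r₂ω₂e^{iθ₂}+r₃ω₃e^{iθ₃}=r₄ω₄e^{iθ₄}.
Eliminating the other unknown: ω₃ = r₂ω₂ sin(θ₄−θ₂) / [r₃ sin(θ₃−θ₄)].
Numerator sine = +0.51653; denominator sine = -0.96945.
Result = 0.0887·22.72·(+0.51653) / (0.1391·(-0.96945)) = -7.7208 rad/s; magnitude 7.7208 rad/s.

7.72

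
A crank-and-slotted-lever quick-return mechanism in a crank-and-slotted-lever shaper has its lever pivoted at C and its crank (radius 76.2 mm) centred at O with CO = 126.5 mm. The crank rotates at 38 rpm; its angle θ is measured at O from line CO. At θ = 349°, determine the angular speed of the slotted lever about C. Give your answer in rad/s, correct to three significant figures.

1.49

ω = 3.979 rad/s (from 38 rpm).
Crank pin A relative to C: A = (d + r cosθ, r sinθ); lever angle φ = atan2(r sinθ, d + r cosθ).
Differentiating tanφ: φ̇ = rω(d cosθ + r)/(d² + r² + 2dr cosθ).
d² + r² + 2dr cosθ = |CA|² = 0.0407331 m²;  d cosθ + r = +0.20038 m.
|ω_lever| = |0.0762·3.979·+0.20038| / 0.0407331 = 1.4916 rad/s.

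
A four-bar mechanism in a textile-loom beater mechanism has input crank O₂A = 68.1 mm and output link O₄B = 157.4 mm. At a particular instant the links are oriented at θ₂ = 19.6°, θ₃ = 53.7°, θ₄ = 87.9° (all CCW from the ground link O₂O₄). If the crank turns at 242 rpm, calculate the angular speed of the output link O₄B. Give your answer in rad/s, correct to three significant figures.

10.9

ω₂ = 25.34 rad/s (from 242 rpm).
Differentiating the loop-closure r₂e^{iθ₂}+r₃e^{iθ₃}=r₁+r₄e^{iθ₄} gives r₂ω₂e^{iθ₂}+r₃ω₃e^{iθ₃}=r₄ω₄e^{iθ₄}.
Eliminating the other unknown: ω₄ = r₂ω₂ sin(θ₂−θ₃) / [r₄ sin(θ₄−θ₃)].
Numerator sine = -0.56064; denominator sine = +0.56208.
Result = 0.0681·25.34·(-0.56064) / (0.1574·(+0.56208)) = -10.936 rad/s; magnitude 10.936 rad/s.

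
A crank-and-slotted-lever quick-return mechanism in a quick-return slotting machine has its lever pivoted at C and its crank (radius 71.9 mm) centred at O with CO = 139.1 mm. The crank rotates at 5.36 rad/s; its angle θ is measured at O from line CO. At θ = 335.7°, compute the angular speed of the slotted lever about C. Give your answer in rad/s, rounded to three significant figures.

1.79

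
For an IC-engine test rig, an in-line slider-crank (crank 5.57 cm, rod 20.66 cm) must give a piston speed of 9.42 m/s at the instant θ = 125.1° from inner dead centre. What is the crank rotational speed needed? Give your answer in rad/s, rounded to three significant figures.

246

For an in-line slider-crank, |v_piston| = rω|sinθ|·[1 + r cosθ/√(L² − r² sin²θ)].
With r = 0.0557 m, L = 0.2066 m, θ = 125.1°: the bracketed kinematic factor |dx/dθ| = 0.038328 m.
ω = v/|dx/dθ| = 9.42/0.038328 = 245.77 rad/s.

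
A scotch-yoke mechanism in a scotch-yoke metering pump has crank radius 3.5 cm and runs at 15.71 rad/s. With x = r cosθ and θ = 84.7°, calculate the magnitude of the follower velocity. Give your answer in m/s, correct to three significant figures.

0.547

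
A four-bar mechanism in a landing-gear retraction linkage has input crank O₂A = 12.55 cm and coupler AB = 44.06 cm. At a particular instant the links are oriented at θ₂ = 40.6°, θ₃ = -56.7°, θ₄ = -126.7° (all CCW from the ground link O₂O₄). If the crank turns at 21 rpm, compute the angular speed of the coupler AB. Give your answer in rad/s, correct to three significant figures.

0.147

ω₂ = 2.199 rad/s (from 21 rpm).
Differentiating the loop-closure r₂e^{iθ₂}+r₃e^{iθ₃}=r₁+r₄e^{iθ₄} gives r₂ω₂e^{iθ₂}+r₃ω₃e^{iθ₃}=r₄ω₄e^{iθ₄}.
Eliminating the other unknown: ω₃ = r₂ω₂ sin(θ₄−θ₂) / [r₃ sin(θ₃−θ₄)].
Numerator sine = -0.21985; denominator sine = +0.93969.
Result = 0.1255·2.199·(-0.21985) / (0.4406·(+0.93969)) = -0.14655 rad/s; magnitude 0.14655 rad/s.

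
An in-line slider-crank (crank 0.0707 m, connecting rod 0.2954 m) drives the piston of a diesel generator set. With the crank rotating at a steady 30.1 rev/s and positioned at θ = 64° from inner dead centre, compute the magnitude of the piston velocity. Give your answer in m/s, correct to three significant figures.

13.3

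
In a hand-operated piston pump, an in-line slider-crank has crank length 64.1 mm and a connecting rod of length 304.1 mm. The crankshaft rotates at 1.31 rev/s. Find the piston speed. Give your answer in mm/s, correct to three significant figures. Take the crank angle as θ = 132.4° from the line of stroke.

334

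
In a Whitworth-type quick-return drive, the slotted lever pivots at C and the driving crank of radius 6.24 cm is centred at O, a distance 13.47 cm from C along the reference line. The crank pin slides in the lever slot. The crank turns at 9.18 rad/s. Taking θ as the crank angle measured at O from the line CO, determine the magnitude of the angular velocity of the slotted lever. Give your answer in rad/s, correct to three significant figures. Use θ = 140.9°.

ω = 9.18 rad/s
Crank pin A relative to C: A = (d + r cosθ, r sinθ); lever angle φ = atan2(r sinθ, d + r cosθ).
Differentiating tanφ: φ̇ = rω(d cosθ + r)/(d² + r² + 2dr cosθ).
d² + r² + 2dr cosθ = |CA|² = 0.00899208 m²;  d cosθ + r = -0.042133 m.
|ω_lever| = |0.0624·9.18·-0.042133| / 0.00899208 = 2.6841 rad/s.

2.68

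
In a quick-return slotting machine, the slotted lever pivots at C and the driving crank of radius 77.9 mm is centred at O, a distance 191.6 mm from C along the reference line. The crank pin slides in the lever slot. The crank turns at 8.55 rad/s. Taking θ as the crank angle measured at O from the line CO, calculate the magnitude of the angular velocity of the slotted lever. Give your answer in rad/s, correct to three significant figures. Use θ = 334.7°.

ω = 8.55 rad/s
Crank pin A relative to C: A = (d + r cosθ, r sinθ); lever angle φ = atan2(r sinθ, d + r cosθ).
Differentiating tanφ: φ̇ = rω(d cosθ + r)/(d² + r² + 2dr cosθ).
d² + r² + 2dr cosθ = |CA|² = 0.069767 m²;  d cosθ + r = +0.25112 m.
|ω_lever| = |0.0779·8.55·+0.25112| / 0.069767 = 2.3974 rad/s.

2.40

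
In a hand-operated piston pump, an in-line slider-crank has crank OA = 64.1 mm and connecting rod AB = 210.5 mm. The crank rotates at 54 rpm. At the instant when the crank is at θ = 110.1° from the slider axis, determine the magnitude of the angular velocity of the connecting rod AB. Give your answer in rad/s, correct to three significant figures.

ω = 5.655 rad/s (converted from 54 rpm).
The rod makes angle φ with the slider axis where L sinφ = r sinθ; differentiating, L cosφ·φ̇ = r ω cosθ.
L cosφ = √(L² − r² sin²θ) = 0.20171 m.
|ω_rod| = r ω |cosθ| / √(L² − r² sin²θ) = 0.0641·5.655·0.34366/0.20171 = 0.61757 rad/s.

0.618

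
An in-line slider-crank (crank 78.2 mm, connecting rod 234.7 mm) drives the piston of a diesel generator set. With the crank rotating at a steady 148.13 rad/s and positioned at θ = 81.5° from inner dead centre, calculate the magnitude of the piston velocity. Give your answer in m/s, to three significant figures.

12.1

ω = 148.1 rad/s
For an in-line slider-crank, x = r cosθ + √(L² − r² sin²θ), so v = −rω sinθ·[1 + r cosθ/√(L² − r² sin²θ)].
With r = 0.0782 m, L = 0.2347 m, θ = 81.5°: √(L² − r² sin²θ) = 0.22159 m.
v = −0.0782·148.1·0.98902·[1 + 0.0782·0.14781/0.22159] = -12.054 m/s.
|v| = 12.054 m/s.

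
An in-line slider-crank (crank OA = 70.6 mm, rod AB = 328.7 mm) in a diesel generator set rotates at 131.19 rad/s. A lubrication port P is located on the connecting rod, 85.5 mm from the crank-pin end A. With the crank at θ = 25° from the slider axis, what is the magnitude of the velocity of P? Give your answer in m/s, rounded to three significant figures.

ω = 131.2 rad/s.  Crank-pin speed |V_A| = rω = 9.262 m/s, perpendicular to OA.
Rod angle: sinφ = −(r/L) sinθ ⇒ φ = -5.208°; ω_rod = −rω cosθ/√(L²−r²sin²θ) = -25.644 rad/s.
V_P = V_A + ω_rod × AP, with AP = 0.0855 m along the rod.
Components: V_Px = −rω sinθ − a·ω_rod·sinφ = -4.1133 m/s;  V_Py = rω cosθ + a·ω_rod·cosφ = +6.2108 m/s.
|V_P| = √(V_Px² + V_Py²) = 7.4494 m/s.

7.45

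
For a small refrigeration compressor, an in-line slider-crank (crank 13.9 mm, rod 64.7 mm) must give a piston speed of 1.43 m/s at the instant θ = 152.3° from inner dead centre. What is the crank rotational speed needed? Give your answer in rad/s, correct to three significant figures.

For an in-line slider-crank, |v_piston| = rω|sinθ|·[1 + r cosθ/√(L² − r² sin²θ)].
With r = 0.0139 m, L = 0.0647 m, θ = 152.3°: the bracketed kinematic factor |dx/dθ| = 0.0052261 m.
ω = v/|dx/dθ| = 1.43/0.0052261 = 273.63 rad/s.

274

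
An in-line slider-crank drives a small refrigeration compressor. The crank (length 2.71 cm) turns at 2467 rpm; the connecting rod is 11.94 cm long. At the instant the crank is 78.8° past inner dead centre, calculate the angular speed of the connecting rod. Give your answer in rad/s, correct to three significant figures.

ω = 258.3 rad/s (converted from 2467 rpm).
The rod makes angle φ with the slider axis where L sinφ = r sinθ; differentiating, L cosφ·φ̇ = r ω cosθ.
L cosφ = √(L² − r² sin²θ) = 0.1164 m.
|ω_rod| = r ω |cosθ| / √(L² − r² sin²θ) = 0.0271·258.3·0.19423/0.1164 = 11.682 rad/s.

11.7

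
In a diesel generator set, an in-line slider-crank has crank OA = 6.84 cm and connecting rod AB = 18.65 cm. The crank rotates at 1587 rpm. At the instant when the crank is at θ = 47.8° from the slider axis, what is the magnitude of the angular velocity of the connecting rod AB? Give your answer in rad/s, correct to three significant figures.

42.5

ω = 166.2 rad/s (converted from 1587 rpm).
The rod makes angle φ with the slider axis where L sinφ = r sinθ; differentiating, L cosφ·φ̇ = r ω cosθ.
L cosφ = √(L² − r² sin²θ) = 0.17948 m.
|ω_rod| = r ω |cosθ| / √(L² − r² sin²θ) = 0.0684·166.2·0.67172/0.17948 = 42.543 rad/s.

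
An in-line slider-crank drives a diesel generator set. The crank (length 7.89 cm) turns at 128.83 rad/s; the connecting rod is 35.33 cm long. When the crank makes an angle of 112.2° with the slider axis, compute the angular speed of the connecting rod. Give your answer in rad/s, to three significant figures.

ω = 128.8 rad/s
The rod makes angle φ with the slider axis where L sinφ = r sinθ; differentiating, L cosφ·φ̇ = r ω cosθ.
L cosφ = √(L² − r² sin²θ) = 0.34567 m.
|ω_rod| = r ω |cosθ| / √(L² − r² sin²θ) = 0.0789·128.8·0.37784/0.34567 = 11.111 rad/s.

11.1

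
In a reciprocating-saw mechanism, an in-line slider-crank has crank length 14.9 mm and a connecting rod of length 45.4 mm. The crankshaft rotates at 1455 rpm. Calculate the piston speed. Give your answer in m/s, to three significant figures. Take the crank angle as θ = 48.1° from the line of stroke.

ω = 2π·1455/60 = 152.4 rad/s
For an in-line slider-crank, x = r cosθ + √(L² − r² sin²θ), so v = −rω sinθ·[1 + r cosθ/√(L² − r² sin²θ)].
With r = 0.0149 m, L = 0.0454 m, θ = 48.1°: √(L² − r² sin²θ) = 0.044025 m.
v = −0.0149·152.4·0.74431·[1 + 0.0149·0.66783/0.044025] = -2.0717 m/s.
|v| = 2.0717 m/s.

2.07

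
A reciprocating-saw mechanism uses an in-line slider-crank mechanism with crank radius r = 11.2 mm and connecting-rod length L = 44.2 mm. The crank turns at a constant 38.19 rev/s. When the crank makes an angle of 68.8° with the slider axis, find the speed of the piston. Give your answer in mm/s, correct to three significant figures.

ω = 2π·38.2 = 240 rad/s
For an in-line slider-crank, x = r cosθ + √(L² − r² sin²θ), so v = −rω sinθ·[1 + r cosθ/√(L² − r² sin²θ)].
With r = 0.0112 m, L = 0.0442 m, θ = 68.8°: √(L² − r² sin²θ) = 0.042949 m.
v = −0.0112·240·0.93232·[1 + 0.0112·0.36162/0.042949] = -2.7419 m/s.
|v| = 2.7419 m/s = 2741.9 mm/s.

2740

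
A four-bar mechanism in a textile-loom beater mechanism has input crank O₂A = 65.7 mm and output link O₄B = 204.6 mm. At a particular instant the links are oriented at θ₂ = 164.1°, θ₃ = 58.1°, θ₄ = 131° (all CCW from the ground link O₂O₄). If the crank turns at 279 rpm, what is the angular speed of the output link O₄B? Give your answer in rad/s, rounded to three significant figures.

ω₂ = 29.22 rad/s (from 279 rpm).
Differentiating the loop-closure r₂e^{iθ₂}+r₃e^{iθ₃}=r₁+r₄e^{iθ₄} gives r₂ω₂e^{iθ₂}+r₃ω₃e^{iθ₃}=r₄ω₄e^{iθ₄}.
Eliminating the other unknown: ω₄ = r₂ω₂ sin(θ₂−θ₃) / [r₄ sin(θ₄−θ₃)].
Numerator sine = +0.96126; denominator sine = +0.95579.
Result = 0.0657·29.22·(+0.96126) / (0.2046·(+0.95579)) = +9.4356 rad/s; magnitude 9.4356 rad/s.

9.44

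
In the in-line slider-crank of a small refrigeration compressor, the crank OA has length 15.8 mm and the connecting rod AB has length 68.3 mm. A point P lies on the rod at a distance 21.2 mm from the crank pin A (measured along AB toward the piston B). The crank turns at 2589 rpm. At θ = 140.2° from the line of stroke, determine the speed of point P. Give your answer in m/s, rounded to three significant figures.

ω = 271.1 rad/s.  Crank-pin speed |V_A| = rω = 4.2837 m/s, perpendicular to OA.
Rod angle: sinφ = −(r/L) sinθ ⇒ φ = -8.516°; ω_rod = −rω cosθ/√(L²−r²sin²θ) = +48.723 rad/s.
V_P = V_A + ω_rod × AP, with AP = 0.0212 m along the rod.
Components: V_Px = −rω sinθ − a·ω_rod·sinφ = -2.5891 m/s;  V_Py = rω cosθ + a·ω_rod·cosφ = -2.2695 m/s.
|V_P| = √(V_Px² + V_Py²) = 3.443 m/s.

3.44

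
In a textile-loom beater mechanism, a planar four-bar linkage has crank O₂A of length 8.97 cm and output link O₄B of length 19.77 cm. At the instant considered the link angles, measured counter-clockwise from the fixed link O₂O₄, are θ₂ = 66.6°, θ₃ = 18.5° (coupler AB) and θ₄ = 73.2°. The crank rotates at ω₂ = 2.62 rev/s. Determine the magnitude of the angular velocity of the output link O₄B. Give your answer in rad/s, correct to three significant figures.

ω₂ = 16.46 rad/s (from 2.62 rev/s).
Differentiating the loop-closure r₂e^{iθ₂}+r₃e^{iθ₃}=r₁+r₄e^{iθ₄} gives r₂ω₂e^{iθ₂}+r₃ω₃e^{iθ₃}=r₄ω₄e^{iθ₄}.
Eliminating the other unknown: ω₄ = r₂ω₂ sin(θ₂−θ₃) / [r₄ sin(θ₄−θ₃)].
Numerator sine = +0.74431; denominator sine = +0.81614.
Result = 0.0897·16.46·(+0.74431) / (0.1977·(+0.81614)) = +6.8117 rad/s; magnitude 6.8117 rad/s.

6.81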